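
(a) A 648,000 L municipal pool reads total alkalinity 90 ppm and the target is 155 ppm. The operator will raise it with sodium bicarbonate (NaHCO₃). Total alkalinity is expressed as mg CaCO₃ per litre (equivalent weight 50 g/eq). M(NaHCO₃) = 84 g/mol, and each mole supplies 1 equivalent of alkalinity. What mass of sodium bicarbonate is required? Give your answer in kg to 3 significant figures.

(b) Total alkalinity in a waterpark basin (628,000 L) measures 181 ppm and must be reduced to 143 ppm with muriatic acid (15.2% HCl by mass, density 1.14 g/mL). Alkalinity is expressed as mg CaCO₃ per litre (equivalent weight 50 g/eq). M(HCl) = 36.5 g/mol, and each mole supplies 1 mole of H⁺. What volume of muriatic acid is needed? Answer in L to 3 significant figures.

(a) 70.8 kg; (b) 101 L

(a) Alkalinity to add: (155 − 90) = 65 mg/L as CaCO₃ × 648,000 L = 42,120 g as CaCO₃.
(a) Equivalents: 42,120 g ÷ 50 g/eq = 842.4 eq.
(a) NaHCO₃ supplies 1 eq per mole → 842.4 mol.
(a) Mass: 842.4 mol × 84 g/mol = 70,760 g.

(b) Alkalinity to neutralize: (181 − 143) = 38 mg/L as CaCO₃ × 628,000 L = 23,860 g as CaCO₃.
(b) Equivalents of H⁺ required: 23,860 ÷ 50 g/eq = 477.3 eq = 477.3 mol HCl.
(b) Mass of HCl: 477.3 × 36.5 = 17,420 g.
(b) Mass of 15.2% solution: 17,420 / 0.152 = 114,600 g.
(b) Volume: 114,600 g ÷ 1.14 g/mL = 100,500 mL.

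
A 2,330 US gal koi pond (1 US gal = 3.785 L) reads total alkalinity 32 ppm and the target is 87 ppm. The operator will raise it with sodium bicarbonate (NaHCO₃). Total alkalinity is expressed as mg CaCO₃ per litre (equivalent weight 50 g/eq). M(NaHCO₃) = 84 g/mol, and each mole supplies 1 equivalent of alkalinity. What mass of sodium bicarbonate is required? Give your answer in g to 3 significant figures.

815 g

Volume: 2,330 US gal × 3.785 L/gal = 8,819 L.
Alkalinity to add: (87 − 32) = 55 mg/L as CaCO₃ × 8,819 L = 485 g as CaCO₃.
Equivalents: 485 g ÷ 50 g/eq = 9.701 eq.
NaHCO₃ supplies 1 eq per mole → 9.701 mol.
Mass: 9.701 mol × 84 g/mol = 814.9 g.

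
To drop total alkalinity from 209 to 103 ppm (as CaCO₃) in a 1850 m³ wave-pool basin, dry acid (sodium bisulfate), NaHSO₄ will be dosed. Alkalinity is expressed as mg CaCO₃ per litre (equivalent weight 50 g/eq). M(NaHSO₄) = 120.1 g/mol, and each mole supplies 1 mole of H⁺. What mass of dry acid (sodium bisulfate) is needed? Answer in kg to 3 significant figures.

471 kg

Volume: 1850 m³ = 1,850,000 L.
Alkalinity to neutralize: (209 − 103) = 106 mg/L as CaCO₃ × 1,850,000 L = 196,100 g as CaCO₃.
Equivalents of H⁺ required: 196,100 ÷ 50 g/eq = 3922 eq = 3922 mol NaHSO₄.
Mass of NaHSO₄: 3922 × 120.1 = 471,000 g.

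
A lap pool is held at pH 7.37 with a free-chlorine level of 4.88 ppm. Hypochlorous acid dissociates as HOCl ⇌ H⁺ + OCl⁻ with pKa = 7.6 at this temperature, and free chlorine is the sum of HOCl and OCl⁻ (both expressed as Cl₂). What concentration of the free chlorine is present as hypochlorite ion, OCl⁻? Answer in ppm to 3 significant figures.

[OCl⁻]/[HOCl] = 10^(pH − pKa) = 10^(7.37 − 7.6) = 10^-0.23 = 0.5888.
Fraction as HOCl = 1 / (1 + 0.5888) = 0.6294.
OCl⁻ = (1 − 0.6294) × 4.88 ppm = 1.809 ppm.

1.81 ppm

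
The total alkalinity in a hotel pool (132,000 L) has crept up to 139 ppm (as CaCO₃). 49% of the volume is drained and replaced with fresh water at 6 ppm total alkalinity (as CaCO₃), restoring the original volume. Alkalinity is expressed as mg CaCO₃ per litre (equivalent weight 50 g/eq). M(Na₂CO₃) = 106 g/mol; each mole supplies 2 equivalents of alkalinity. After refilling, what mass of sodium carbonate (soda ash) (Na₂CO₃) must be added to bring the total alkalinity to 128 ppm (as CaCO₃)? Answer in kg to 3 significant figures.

7.58 kg

After draining 49% and refilling: 139 × 0.51 + 6 × 0.49 = 73.83 ppm.
Deficit to target: 128 − 73.83 = 54.17 mg/L.
As CaCO₃: 54.17 mg/L × 132,000 L = 7150 g; ÷ 50 g/eq ÷ 2 = 71.5 mol Na₂CO₃.
Mass: 71.5 × 106 = 7579 g.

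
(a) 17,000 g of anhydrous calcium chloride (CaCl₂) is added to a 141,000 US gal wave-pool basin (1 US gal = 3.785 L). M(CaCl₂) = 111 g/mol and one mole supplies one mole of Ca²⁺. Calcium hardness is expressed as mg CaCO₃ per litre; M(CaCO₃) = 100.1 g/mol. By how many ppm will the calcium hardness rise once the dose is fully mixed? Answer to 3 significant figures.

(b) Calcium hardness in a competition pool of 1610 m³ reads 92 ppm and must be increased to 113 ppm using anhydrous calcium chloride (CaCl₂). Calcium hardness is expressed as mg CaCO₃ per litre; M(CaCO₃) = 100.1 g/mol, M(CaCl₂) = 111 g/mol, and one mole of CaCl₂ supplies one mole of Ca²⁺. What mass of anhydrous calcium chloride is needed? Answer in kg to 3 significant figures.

(a) 28.7 ppm; (b) 37.5 kg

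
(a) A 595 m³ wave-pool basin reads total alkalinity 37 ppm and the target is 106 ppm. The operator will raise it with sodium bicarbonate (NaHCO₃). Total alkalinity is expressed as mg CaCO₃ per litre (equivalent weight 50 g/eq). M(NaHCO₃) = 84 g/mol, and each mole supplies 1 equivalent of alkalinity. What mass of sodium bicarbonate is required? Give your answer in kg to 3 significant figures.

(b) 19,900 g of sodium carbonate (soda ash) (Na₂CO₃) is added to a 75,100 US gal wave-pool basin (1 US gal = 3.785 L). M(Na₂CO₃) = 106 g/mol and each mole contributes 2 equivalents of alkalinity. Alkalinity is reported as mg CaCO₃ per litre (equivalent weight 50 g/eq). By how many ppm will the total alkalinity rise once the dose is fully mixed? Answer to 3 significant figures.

(a) 69.0 kg; (b) 66.0 ppm

(a) Volume: 595 m³ = 595,000 L.
(a) Alkalinity to add: (106 − 37) = 69 mg/L as CaCO₃ × 595,000 L = 41,060 g as CaCO₃.
(a) Equivalents: 41,060 g ÷ 50 g/eq = 821.1 eq.
(a) NaHCO₃ supplies 1 eq per mole → 821.1 mol.
(a) Mass: 821.1 mol × 84 g/mol = 68,970 g.

(b) Volume: 75,100 US gal × 3.785 L/gal = 284,254 L.
(b) Moles of Na₂CO₃: 19,900 g ÷ 106 g/mol = 187.7 mol → 375.5 eq of alkalinity.
(b) As CaCO₃: 375.5 eq × 50 g/eq = 18,770 g.
(b) Rise: 18,770 g / 284,254 L × 1000 = 66.05 mg/L.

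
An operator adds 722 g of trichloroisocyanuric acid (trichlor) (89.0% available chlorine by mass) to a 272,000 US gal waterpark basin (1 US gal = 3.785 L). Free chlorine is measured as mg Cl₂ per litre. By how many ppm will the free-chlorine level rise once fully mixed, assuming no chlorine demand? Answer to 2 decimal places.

Volume: 272,000 US gal × 3.785 L/gal = 1,029,520 L.
Available chlorine delivered: 722 g × 0.89 = 642.6 g as Cl₂.
Concentration rise: 642.6 g / 1,029,520 L = 0.6242 mg/L = 0.62 ppm.

0.62 ppm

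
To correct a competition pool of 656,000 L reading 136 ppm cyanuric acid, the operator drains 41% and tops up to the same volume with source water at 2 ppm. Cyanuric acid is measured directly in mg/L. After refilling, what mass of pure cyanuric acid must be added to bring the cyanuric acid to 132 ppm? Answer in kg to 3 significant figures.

After draining 41% and refilling: 136 × 0.59 + 2 × 0.41 = 81.06 ppm.
Deficit to target: 132 − 81.06 = 50.94 mg/L.
Mass: 50.94 mg/L × 656,000 L = 33,420 g cyanuric acid.

33.4 kg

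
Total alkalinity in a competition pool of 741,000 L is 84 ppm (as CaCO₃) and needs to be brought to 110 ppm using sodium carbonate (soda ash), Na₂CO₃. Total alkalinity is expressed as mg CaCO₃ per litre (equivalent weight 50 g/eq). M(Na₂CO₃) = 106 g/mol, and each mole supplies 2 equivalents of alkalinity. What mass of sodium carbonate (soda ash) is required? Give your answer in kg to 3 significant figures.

20.4 kg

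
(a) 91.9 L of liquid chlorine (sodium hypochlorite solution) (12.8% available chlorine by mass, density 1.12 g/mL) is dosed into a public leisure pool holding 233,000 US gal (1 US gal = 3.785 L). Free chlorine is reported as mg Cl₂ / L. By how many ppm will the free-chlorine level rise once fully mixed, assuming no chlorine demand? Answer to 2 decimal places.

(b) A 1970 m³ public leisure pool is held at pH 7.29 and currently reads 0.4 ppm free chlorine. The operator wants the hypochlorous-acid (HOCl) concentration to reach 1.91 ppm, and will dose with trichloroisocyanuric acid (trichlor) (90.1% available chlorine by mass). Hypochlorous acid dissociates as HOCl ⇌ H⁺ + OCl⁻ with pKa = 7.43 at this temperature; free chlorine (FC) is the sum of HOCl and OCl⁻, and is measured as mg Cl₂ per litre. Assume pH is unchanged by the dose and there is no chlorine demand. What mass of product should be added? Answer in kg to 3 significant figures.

(a) 14.94 ppm; (b) 6.33 kg

(a) Volume: 233,000 US gal × 3.785 L/gal = 881,905 L.
(a) Mass of solution: 91.9 L × 1000 mL/L × 1.12 g/mL = 102,900 g.
(a) Available chlorine delivered: 102,900 g × 0.128 = 13,170 g as Cl₂.
(a) Concentration rise: 13,170 g / 881,905 L = 14.94 mg/L = 14.94 ppm.

(b) Volume: 1970 m³ = 1,970,000 L.
(b) [OCl⁻]/[HOCl] = 10^(pH − pKa) = 10^(7.29 − 7.43) = 0.7244; fraction as HOCl = 1/(1 + 0.7244) = 0.5799.
(b) Free chlorine required for 1.91 ppm HOCl: 1.91 / 0.5799 = 3.294 ppm.
(b) FC to add: 3.294 − 0.4 = 2.894 mg/L as Cl₂.
(b) Cl₂ equivalent: 2.894 mg/L × 1,970,000 L = 5701 g.
(b) Product at 90.1% available Cl: 5701 / 0.901 = 6327 g.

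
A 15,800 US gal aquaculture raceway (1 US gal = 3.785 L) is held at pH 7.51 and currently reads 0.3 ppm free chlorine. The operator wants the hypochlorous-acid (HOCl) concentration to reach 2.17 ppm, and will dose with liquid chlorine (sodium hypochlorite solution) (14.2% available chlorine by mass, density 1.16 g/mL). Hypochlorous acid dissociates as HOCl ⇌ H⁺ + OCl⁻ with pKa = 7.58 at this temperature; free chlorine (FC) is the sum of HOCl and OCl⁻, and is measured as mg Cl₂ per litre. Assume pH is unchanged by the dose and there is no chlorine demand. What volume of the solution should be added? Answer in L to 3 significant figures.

1.35 L

Volume: 15,800 US gal × 3.785 L/gal = 59,803 L.
[OCl⁻]/[HOCl] = 10^(pH − pKa) = 10^(7.51 − 7.58) = 0.8511; fraction as HOCl = 1/(1 + 0.8511) = 0.5402.
Free chlorine required for 2.17 ppm HOCl: 2.17 / 0.5402 = 4.017 ppm.
FC to add: 4.017 − 0.3 = 3.717 mg/L as Cl₂.
Cl₂ equivalent: 3.717 mg/L × 59,803 L = 222.3 g.
Product at 14.2% available Cl: 222.3 / 0.142 = 1565 g.
Volume: 1565 g ÷ 1.16 g/mL = 1349 mL.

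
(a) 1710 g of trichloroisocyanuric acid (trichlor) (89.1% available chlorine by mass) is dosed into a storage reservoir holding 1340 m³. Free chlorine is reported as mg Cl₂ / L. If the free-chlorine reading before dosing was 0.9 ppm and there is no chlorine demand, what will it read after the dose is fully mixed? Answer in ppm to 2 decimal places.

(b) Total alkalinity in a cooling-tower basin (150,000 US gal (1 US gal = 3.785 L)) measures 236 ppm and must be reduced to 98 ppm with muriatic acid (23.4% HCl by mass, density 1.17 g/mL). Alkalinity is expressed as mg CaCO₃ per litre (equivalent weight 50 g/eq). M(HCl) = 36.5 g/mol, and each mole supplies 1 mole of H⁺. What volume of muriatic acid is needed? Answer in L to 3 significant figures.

(a) 2.04 ppm; (b) 209 L

(a) Volume: 1340 m³ = 1,340,000 L.
(a) Available chlorine delivered: 1710 g × 0.891 = 1524 g as Cl₂.
(a) Concentration rise: 1524 g / 1,340,000 L = 1.137 mg/L = 1.14 ppm.
(a) Final FC: 0.9 + 1.14 = 2.04 ppm.

(b) Volume: 150,000 US gal × 3.785 L/gal = 567,750 L.
(b) Alkalinity to neutralize: (236 − 98) = 138 mg/L as CaCO₃ × 567,750 L = 78,350 g as CaCO₃.
(b) Equivalents of H⁺ required: 78,350 ÷ 50 g/eq = 1567 eq = 1567 mol HCl.
(b) Mass of HCl: 1567 × 36.5 = 57,200 g.
(b) Mass of 23.4% solution: 57,200 / 0.234 = 244,400 g.
(b) Volume: 244,400 g ÷ 1.17 g/mL = 208,900 mL.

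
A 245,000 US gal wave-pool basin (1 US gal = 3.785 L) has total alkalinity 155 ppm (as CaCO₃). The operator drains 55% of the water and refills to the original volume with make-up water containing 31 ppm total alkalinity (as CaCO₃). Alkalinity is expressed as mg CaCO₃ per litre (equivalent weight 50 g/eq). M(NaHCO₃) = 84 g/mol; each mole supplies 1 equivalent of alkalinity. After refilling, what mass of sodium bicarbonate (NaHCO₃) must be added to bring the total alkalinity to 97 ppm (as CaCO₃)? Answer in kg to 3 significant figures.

15.9 kg

Volume: 245,000 US gal × 3.785 L/gal = 927,325 L.
After draining 55% and refilling: 155 × 0.45 + 31 × 0.55 = 86.8 ppm.
Deficit to target: 97 − 86.8 = 10.2 mg/L.
As CaCO₃: 10.2 mg/L × 927,325 L = 9459 g; ÷ 50 g/eq ÷ 1 = 189.2 mol NaHCO₃.
Mass: 189.2 × 84 = 15,890 g.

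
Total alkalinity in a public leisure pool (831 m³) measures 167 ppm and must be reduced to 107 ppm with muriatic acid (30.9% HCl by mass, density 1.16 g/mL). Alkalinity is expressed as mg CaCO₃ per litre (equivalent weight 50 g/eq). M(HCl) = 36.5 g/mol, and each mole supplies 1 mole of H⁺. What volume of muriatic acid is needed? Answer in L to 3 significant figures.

102 L

Volume: 831 m³ = 831,000 L.
Alkalinity to neutralize: (167 − 107) = 60 mg/L as CaCO₃ × 831,000 L = 49,860 g as CaCO₃.
Equivalents of H⁺ required: 49,860 ÷ 50 g/eq = 997.2 eq = 997.2 mol HCl.
Mass of HCl: 997.2 × 36.5 = 36,400 g.
Mass of 30.9% solution: 36,400 / 0.309 = 117,800 g.
Volume: 117,800 g ÷ 1.16 g/mL = 101,500 mL.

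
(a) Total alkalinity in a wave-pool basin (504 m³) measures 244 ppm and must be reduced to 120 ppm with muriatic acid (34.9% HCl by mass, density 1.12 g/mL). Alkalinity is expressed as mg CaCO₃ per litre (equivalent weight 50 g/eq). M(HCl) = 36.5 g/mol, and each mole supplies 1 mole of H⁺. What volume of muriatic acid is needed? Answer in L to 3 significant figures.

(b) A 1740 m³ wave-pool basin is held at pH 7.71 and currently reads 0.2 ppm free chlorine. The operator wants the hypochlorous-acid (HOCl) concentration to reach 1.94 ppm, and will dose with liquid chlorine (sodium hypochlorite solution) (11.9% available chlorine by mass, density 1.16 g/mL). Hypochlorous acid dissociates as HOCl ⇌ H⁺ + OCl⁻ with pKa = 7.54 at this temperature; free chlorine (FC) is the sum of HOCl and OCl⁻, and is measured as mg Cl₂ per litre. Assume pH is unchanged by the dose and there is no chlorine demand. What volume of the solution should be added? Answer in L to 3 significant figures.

(a) Volume: 504 m³ = 504,000 L.
(a) Alkalinity to neutralize: (244 − 120) = 124 mg/L as CaCO₃ × 504,000 L = 62,500 g as CaCO₃.
(a) Equivalents of H⁺ required: 62,500 ÷ 50 g/eq = 1250 eq = 1250 mol HCl.
(a) Mass of HCl: 1250 × 36.5 = 45,620 g.
(a) Mass of 34.9% solution: 45,620 / 0.349 = 130,700 g.
(a) Volume: 130,700 g ÷ 1.12 g/mL = 116,700 mL.

(b) Volume: 1740 m³ = 1,740,000 L.
(b) [OCl⁻]/[HOCl] = 10^(pH − pKa) = 10^(7.71 − 7.54) = 1.479; fraction as HOCl = 1/(1 + 1.479) = 0.4034.
(b) Free chlorine required for 1.94 ppm HOCl: 1.94 / 0.4034 = 4.809 ppm.
(b) FC to add: 4.809 − 0.2 = 4.609 mg/L as Cl₂.
(b) Cl₂ equivalent: 4.609 mg/L × 1,740,000 L = 8020 g.
(b) Product at 11.9% available Cl: 8020 / 0.119 = 67,400 g.
(b) Volume: 67,400 g ÷ 1.16 g/mL = 58,100 mL.

(a) 117 L; (b) 58.1 L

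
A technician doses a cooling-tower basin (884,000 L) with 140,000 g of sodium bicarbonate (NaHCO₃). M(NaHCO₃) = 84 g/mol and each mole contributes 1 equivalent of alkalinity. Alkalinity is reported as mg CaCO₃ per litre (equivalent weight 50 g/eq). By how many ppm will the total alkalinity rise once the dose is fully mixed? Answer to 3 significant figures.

Moles of NaHCO₃: 140,000 g ÷ 84 g/mol = 1667 mol → 1667 eq of alkalinity.
As CaCO₃: 1667 eq × 50 g/eq = 83,330 g.
Rise: 83,330 g / 884,000 L × 1000 = 94.27 mg/L.

94.3 ppm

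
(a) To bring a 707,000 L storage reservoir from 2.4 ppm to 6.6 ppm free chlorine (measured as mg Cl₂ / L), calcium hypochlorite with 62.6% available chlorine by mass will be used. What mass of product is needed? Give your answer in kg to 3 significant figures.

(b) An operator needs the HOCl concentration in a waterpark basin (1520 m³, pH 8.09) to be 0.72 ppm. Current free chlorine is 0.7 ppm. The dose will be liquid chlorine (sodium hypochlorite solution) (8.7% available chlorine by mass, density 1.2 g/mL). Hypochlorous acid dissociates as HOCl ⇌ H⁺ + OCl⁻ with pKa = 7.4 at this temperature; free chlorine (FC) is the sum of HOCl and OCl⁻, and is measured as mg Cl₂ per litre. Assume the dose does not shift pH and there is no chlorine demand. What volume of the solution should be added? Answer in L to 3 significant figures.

(a) Chlorine deficit: 6.6 − 2.4 = 4.2 ppm = 4.2 mg/L as Cl₂.
(a) Cl₂ equivalent needed: 4.2 mg/L × 707,000 L = 2,969,000 mg = 2969 g.
(a) Product at 62.6% available chlorine: 2969 / 0.626 = 4743 g.

(b) Volume: 1520 m³ = 1,520,000 L.
(b) [OCl⁻]/[HOCl] = 10^(pH − pKa) = 10^(8.09 − 7.4) = 4.898; fraction as HOCl = 1/(1 + 4.898) = 0.1696.
(b) Free chlorine required for 0.72 ppm HOCl: 0.72 / 0.1696 = 4.246 ppm.
(b) FC to add: 4.246 − 0.7 = 3.546 mg/L as Cl₂.
(b) Cl₂ equivalent: 3.546 mg/L × 1,520,000 L = 5391 g.
(b) Product at 8.7% available Cl: 5391 / 0.087 = 61,960 g.
(b) Volume: 61,960 g ÷ 1.2 g/mL = 51,630 mL.

(a) 4.74 kg; (b) 51.6 L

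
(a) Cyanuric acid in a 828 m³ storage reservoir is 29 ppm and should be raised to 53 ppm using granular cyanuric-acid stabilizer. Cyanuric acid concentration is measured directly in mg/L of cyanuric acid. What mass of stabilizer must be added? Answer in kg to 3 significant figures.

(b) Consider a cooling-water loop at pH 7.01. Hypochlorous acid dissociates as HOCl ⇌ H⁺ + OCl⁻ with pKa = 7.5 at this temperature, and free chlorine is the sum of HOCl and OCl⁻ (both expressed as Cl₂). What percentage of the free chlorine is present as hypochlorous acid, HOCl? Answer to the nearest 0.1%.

(a) Volume: 828 m³ = 828,000 L.
(a) CYA to add: (53 − 29) = 24 mg/L × 828,000 L = 19,870 g cyanuric acid.

(b) [OCl⁻]/[HOCl] = 10^(pH − pKa) = 10^(7.01 − 7.5) = 10^-0.49 = 0.3236.
(b) Fraction as HOCl = 1 / (1 + 0.3236) = 0.7555.

(a) 19.9 kg; (b) 75.6%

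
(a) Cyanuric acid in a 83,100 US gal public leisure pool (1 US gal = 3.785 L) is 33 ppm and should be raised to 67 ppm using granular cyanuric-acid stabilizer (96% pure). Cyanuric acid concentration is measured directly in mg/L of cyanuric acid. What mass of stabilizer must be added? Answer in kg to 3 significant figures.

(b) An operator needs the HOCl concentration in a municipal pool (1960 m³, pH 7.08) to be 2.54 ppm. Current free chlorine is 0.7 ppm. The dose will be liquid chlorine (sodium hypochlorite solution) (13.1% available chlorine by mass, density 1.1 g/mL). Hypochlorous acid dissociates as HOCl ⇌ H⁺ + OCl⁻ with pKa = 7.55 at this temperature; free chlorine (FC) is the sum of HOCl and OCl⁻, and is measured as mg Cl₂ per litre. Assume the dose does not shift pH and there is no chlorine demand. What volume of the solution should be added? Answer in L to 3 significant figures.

(a) 11.1 kg; (b) 36.7 L

(a) Volume: 83,100 US gal × 3.785 L/gal = 314,534 L.
(a) CYA to add: (67 − 33) = 34 mg/L × 314,534 L = 10,690 g cyanuric acid.
(a) At 96% purity: 10,690 / 0.96 = 11,140 g product.

(b) Volume: 1960 m³ = 1,960,000 L.
(b) [OCl⁻]/[HOCl] = 10^(pH − pKa) = 10^(7.08 − 7.55) = 0.3388; fraction as HOCl = 1/(1 + 0.3388) = 0.7469.
(b) Free chlorine required for 2.54 ppm HOCl: 2.54 / 0.7469 = 3.401 ppm.
(b) FC to add: 3.401 − 0.7 = 2.701 mg/L as Cl₂.
(b) Cl₂ equivalent: 2.701 mg/L × 1,960,000 L = 5293 g.
(b) Product at 13.1% available Cl: 5293 / 0.131 = 40,410 g.
(b) Volume: 40,410 g ÷ 1.1 g/mL = 36,730 mL.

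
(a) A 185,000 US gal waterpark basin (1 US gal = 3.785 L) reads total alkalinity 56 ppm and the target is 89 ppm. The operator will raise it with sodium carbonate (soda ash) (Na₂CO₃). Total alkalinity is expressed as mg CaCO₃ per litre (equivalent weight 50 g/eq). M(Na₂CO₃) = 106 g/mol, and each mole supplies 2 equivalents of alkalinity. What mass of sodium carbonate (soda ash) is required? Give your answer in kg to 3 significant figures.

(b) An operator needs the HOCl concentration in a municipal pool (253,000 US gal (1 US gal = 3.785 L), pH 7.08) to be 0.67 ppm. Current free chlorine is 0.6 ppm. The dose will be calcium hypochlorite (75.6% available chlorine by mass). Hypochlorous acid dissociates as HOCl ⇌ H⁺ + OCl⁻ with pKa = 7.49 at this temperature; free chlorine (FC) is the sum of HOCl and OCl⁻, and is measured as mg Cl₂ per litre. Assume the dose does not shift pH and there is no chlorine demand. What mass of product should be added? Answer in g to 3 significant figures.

(a) Volume: 185,000 US gal × 3.785 L/gal = 700,225 L.
(a) Alkalinity to add: (89 − 56) = 33 mg/L as CaCO₃ × 700,225 L = 23,110 g as CaCO₃.
(a) Equivalents: 23,110 g ÷ 50 g/eq = 462.1 eq.
(a) Each mole of Na₂CO₃ supplies 2 eq, so 462.1 / 2 = 231.1 mol.
(a) Mass: 231.1 mol × 106 g/mol = 24,490 g.

(b) Volume: 253,000 US gal × 3.785 L/gal = 957,605 L.
(b) [OCl⁻]/[HOCl] = 10^(pH − pKa) = 10^(7.08 − 7.49) = 0.389; fraction as HOCl = 1/(1 + 0.389) = 0.7199.
(b) Free chlorine required for 0.67 ppm HOCl: 0.67 / 0.7199 = 0.9307 ppm.
(b) FC to add: 0.9307 − 0.6 = 0.3307 mg/L as Cl₂.
(b) Cl₂ equivalent: 0.3307 mg/L × 957,605 L = 316.6 g.
(b) Product at 75.6% available Cl: 316.6 / 0.756 = 418.8 g.

(a) 24.5 kg; (b) 419 g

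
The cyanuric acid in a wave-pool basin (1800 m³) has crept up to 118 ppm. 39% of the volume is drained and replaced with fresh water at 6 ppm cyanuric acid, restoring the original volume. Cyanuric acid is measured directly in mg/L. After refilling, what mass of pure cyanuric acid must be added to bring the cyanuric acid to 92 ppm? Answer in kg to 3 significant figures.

31.8 kg

Volume: 1800 m³ = 1,800,000 L.
After draining 39% and refilling: 118 × 0.61 + 6 × 0.39 = 74.32 ppm.
Deficit to target: 92 − 74.32 = 17.68 mg/L.
Mass: 17.68 mg/L × 1,800,000 L = 31,820 g cyanuric acid.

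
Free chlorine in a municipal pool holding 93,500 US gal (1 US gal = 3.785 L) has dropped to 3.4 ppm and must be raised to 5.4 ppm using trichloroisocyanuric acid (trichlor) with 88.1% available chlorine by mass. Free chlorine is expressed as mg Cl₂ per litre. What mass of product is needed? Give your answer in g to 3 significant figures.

803 g

Volume: 93,500 US gal × 3.785 L/gal = 353,898 L.
Chlorine deficit: 5.4 − 3.4 = 2 ppm = 2 mg/L as Cl₂.
Cl₂ equivalent needed: 2 mg/L × 353,898 L = 707,800 mg = 707.8 g.
Product at 88.1% available chlorine: 707.8 / 0.881 = 803.4 g.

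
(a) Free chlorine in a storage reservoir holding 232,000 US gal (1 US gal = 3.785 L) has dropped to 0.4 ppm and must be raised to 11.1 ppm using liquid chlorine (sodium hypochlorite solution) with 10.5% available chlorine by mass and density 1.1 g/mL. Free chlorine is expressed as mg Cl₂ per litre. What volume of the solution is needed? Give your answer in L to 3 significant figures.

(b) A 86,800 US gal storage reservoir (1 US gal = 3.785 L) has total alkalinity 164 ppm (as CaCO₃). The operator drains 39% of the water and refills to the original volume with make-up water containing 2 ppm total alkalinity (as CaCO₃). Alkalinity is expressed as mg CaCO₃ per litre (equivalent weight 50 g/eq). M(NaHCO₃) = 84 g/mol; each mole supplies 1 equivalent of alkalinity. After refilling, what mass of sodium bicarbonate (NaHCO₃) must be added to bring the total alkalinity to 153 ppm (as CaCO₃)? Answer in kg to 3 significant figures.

(a) 81.3 L; (b) 28.8 kg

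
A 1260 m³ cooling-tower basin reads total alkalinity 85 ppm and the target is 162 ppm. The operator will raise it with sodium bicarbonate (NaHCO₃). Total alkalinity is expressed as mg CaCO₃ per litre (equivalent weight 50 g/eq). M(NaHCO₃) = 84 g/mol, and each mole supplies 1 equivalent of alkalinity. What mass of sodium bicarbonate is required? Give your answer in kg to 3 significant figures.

163 kg

Volume: 1260 m³ = 1,260,000 L.
Alkalinity to add: (162 − 85) = 77 mg/L as CaCO₃ × 1,260,000 L = 97,020 g as CaCO₃.
Equivalents: 97,020 g ÷ 50 g/eq = 1940 eq.
NaHCO₃ supplies 1 eq per mole → 1940 mol.
Mass: 1940 mol × 84 g/mol = 163,000 g.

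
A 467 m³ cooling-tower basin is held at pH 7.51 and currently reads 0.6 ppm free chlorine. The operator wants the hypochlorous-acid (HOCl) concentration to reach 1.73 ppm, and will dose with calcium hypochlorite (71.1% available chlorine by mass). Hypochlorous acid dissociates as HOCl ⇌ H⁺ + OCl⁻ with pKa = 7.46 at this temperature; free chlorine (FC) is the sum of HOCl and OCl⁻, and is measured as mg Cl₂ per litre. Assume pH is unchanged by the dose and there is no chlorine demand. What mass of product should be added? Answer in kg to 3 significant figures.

2.02 kg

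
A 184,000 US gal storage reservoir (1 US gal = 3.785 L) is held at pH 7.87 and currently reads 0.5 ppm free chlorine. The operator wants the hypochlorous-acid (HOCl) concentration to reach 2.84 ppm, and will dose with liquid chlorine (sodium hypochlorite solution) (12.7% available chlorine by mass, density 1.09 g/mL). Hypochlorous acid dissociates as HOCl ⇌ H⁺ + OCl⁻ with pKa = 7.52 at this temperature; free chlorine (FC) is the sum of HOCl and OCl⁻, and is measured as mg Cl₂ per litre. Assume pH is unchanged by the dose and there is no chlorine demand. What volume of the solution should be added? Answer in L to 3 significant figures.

Volume: 184,000 US gal × 3.785 L/gal = 696,440 L.
[OCl⁻]/[HOCl] = 10^(pH − pKa) = 10^(7.87 − 7.52) = 2.239; fraction as HOCl = 1/(1 + 2.239) = 0.3088.
Free chlorine required for 2.84 ppm HOCl: 2.84 / 0.3088 = 9.198 ppm.
FC to add: 9.198 − 0.5 = 8.698 mg/L as Cl₂.
Cl₂ equivalent: 8.698 mg/L × 696,440 L = 6058 g.
Product at 12.7% available Cl: 6058 / 0.127 = 47,700 g.
Volume: 47,700 g ÷ 1.09 g/mL = 43,760 mL.

43.8 L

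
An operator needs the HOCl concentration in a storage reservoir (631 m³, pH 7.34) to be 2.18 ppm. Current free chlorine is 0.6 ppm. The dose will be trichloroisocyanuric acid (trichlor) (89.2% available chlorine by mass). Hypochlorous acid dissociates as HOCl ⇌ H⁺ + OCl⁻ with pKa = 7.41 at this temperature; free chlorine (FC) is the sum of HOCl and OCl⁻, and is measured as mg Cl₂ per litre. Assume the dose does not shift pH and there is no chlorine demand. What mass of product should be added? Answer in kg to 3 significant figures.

Volume: 631 m³ = 631,000 L.
[OCl⁻]/[HOCl] = 10^(pH − pKa) = 10^(7.34 − 7.41) = 0.8511; fraction as HOCl = 1/(1 + 0.8511) = 0.5402.
Free chlorine required for 2.18 ppm HOCl: 2.18 / 0.5402 = 4.035 ppm.
FC to add: 4.035 − 0.6 = 3.435 mg/L as Cl₂.
Cl₂ equivalent: 3.435 mg/L × 631,000 L = 2168 g.
Product at 89.2% available Cl: 2168 / 0.892 = 2430 g.

2.43 kg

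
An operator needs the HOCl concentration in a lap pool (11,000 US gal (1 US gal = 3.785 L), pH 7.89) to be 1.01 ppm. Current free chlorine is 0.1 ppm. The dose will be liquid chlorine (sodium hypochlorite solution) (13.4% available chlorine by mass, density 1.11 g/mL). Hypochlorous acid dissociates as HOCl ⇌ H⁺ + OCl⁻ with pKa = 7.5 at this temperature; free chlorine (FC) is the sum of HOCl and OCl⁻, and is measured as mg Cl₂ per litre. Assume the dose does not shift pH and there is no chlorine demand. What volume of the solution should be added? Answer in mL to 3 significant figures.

Volume: 11,000 US gal × 3.785 L/gal = 41,635 L.
[OCl⁻]/[HOCl] = 10^(pH − pKa) = 10^(7.89 − 7.5) = 2.455; fraction as HOCl = 1/(1 + 2.455) = 0.2895.
Free chlorine required for 1.01 ppm HOCl: 1.01 / 0.2895 = 3.489 ppm.
FC to add: 3.489 − 0.1 = 3.389 mg/L as Cl₂.
Cl₂ equivalent: 3.389 mg/L × 41,635 L = 141.1 g.
Product at 13.4% available Cl: 141.1 / 0.134 = 1053 g.
Volume: 1053 g ÷ 1.11 g/mL = 948.7 mL.

949 mL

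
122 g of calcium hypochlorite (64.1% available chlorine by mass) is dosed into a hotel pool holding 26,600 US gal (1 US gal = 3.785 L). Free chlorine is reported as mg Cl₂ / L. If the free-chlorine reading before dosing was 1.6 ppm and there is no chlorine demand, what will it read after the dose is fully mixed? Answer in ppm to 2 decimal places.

Volume: 26,600 US gal × 3.785 L/gal = 100,681 L.
Available chlorine delivered: 122 g × 0.641 = 78.2 g as Cl₂.
Concentration rise: 78.2 g / 100,681 L = 0.7767 mg/L = 0.78 ppm.
Final FC: 1.6 + 0.78 = 2.38 ppm.

2.38 ppm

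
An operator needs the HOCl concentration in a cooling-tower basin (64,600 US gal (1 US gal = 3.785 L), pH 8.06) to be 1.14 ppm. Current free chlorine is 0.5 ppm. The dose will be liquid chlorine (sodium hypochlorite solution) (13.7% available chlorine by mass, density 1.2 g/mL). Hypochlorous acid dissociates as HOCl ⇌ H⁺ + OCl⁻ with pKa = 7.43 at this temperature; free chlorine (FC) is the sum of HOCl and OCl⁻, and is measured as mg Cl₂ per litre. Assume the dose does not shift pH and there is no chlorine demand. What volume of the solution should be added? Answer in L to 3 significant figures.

8.18 L

Volume: 64,600 US gal × 3.785 L/gal = 244,511 L.
[OCl⁻]/[HOCl] = 10^(pH − pKa) = 10^(8.06 − 7.43) = 4.266; fraction as HOCl = 1/(1 + 4.266) = 0.1899.
Free chlorine required for 1.14 ppm HOCl: 1.14 / 0.1899 = 6.003 ppm.
FC to add: 6.003 − 0.5 = 5.503 mg/L as Cl₂.
Cl₂ equivalent: 5.503 mg/L × 244,511 L = 1346 g.
Product at 13.7% available Cl: 1346 / 0.137 = 9822 g.
Volume: 9822 g ÷ 1.2 g/mL = 8185 mL.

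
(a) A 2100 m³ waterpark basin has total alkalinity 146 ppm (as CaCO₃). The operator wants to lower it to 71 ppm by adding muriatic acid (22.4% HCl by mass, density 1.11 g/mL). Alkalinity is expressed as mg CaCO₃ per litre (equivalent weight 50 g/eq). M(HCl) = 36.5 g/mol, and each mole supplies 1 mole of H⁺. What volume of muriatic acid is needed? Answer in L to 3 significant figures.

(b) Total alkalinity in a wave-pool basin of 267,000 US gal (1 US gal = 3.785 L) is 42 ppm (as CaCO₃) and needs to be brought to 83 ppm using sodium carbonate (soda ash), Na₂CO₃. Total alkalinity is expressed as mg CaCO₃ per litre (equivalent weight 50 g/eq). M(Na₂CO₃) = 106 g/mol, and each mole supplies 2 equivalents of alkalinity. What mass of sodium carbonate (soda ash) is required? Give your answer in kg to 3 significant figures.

(a) Volume: 2100 m³ = 2,100,000 L.
(a) Alkalinity to neutralize: (146 − 71) = 75 mg/L as CaCO₃ × 2,100,000 L = 157,500 g as CaCO₃.
(a) Equivalents of H⁺ required: 157,500 ÷ 50 g/eq = 3150 eq = 3150 mol HCl.
(a) Mass of HCl: 3150 × 36.5 = 115,000 g.
(a) Mass of 22.4% solution: 115,000 / 0.224 = 513,300 g.
(a) Volume: 513,300 g ÷ 1.11 g/mL = 462,400 mL.

(b) Volume: 267,000 US gal × 3.785 L/gal = 1,010,595 L.
(b) Alkalinity to add: (83 − 42) = 41 mg/L as CaCO₃ × 1,010,595 L = 41,430 g as CaCO₃.
(b) Equivalents: 41,430 g ÷ 50 g/eq = 828.7 eq.
(b) Each mole of Na₂CO₃ supplies 2 eq, so 828.7 / 2 = 414.3 mol.
(b) Mass: 414.3 mol × 106 g/mol = 43,920 g.

(a) 462 L; (b) 43.9 kg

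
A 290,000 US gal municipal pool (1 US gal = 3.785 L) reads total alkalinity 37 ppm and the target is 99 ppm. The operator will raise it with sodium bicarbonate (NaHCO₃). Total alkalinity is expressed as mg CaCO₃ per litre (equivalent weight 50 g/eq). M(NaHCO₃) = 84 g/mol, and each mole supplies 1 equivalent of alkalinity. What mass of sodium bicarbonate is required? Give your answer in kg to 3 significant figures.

114 kg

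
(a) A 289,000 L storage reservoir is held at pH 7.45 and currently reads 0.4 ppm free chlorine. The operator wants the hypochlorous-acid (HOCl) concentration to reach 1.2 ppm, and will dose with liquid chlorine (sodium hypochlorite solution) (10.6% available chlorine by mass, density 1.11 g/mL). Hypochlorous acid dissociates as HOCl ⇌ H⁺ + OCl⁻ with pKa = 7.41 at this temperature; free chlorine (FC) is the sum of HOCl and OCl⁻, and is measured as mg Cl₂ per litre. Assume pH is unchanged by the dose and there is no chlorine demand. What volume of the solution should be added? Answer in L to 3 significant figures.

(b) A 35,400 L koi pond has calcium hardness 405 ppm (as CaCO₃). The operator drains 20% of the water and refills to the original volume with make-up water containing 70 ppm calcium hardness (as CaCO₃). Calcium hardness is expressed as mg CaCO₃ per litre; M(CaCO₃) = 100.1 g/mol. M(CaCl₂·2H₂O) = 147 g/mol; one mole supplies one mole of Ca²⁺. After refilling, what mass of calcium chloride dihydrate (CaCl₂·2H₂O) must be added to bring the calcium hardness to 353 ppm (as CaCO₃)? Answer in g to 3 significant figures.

(a) 5.20 L; (b) 780 g

(a) [OCl⁻]/[HOCl] = 10^(pH − pKa) = 10^(7.45 − 7.41) = 1.096; fraction as HOCl = 1/(1 + 1.096) = 0.477.
(a) Free chlorine required for 1.2 ppm HOCl: 1.2 / 0.477 = 2.516 ppm.
(a) FC to add: 2.516 − 0.4 = 2.116 mg/L as Cl₂.
(a) Cl₂ equivalent: 2.116 mg/L × 289,000 L = 611.5 g.
(a) Product at 10.6% available Cl: 611.5 / 0.106 = 5768 g.
(a) Volume: 5768 g ÷ 1.11 g/mL = 5197 mL.

(b) After draining 20% and refilling: 405 × 0.80 + 70 × 0.20 = 338 ppm.
(b) Deficit to target: 353 − 338 = 15 mg/L.
(b) As CaCO₃: 15 mg/L × 35,400 L = 531 g; ÷ 100.1 = 5.305 mol Ca²⁺.
(b) Mass: 5.305 × 147 = 779.8 g.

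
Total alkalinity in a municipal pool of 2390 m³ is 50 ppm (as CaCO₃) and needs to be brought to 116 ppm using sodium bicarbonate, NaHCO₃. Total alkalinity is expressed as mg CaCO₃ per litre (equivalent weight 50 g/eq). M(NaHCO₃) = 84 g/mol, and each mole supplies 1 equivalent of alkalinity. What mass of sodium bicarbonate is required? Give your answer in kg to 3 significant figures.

265 kg

Volume: 2390 m³ = 2,390,000 L.
Alkalinity to add: (116 − 50) = 66 mg/L as CaCO₃ × 2,390,000 L = 157,700 g as CaCO₃.
Equivalents: 157,700 g ÷ 50 g/eq = 3155 eq.
NaHCO₃ supplies 1 eq per mole → 3155 mol.
Mass: 3155 mol × 84 g/mol = 265,000 g.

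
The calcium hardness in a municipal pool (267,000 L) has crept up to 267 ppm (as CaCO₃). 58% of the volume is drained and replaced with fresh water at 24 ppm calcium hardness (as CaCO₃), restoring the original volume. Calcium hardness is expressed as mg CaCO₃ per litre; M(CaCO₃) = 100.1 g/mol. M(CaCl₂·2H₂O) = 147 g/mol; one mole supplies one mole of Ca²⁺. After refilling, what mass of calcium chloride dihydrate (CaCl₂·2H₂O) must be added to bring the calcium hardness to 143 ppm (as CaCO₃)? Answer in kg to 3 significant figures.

6.64 kg

After draining 58% and refilling: 267 × 0.42 + 24 × 0.58 = 126.06 ppm.
Deficit to target: 143 − 126.06 = 16.94 mg/L.
As CaCO₃: 16.94 mg/L × 267,000 L = 4523 g; ÷ 100.1 = 45.18 mol Ca²⁺.
Mass: 45.18 × 147 = 6642 g.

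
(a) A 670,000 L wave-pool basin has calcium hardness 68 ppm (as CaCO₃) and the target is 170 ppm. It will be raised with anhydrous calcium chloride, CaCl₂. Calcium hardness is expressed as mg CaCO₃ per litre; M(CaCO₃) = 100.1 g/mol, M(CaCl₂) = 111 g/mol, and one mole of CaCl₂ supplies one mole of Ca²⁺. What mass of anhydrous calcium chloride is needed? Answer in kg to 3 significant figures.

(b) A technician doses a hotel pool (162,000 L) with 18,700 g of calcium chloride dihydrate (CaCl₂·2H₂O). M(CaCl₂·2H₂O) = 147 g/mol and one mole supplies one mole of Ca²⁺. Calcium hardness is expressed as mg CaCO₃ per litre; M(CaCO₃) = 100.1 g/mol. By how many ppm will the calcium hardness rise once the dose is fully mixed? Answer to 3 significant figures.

(a) 75.8 kg; (b) 78.6 ppm

(a) Hardness to add: (170 − 68) = 102 mg/L as CaCO₃ × 670,000 L = 68,340 g as CaCO₃.
(a) Moles of Ca²⁺ (1 mol Ca²⁺ ≡ 1 mol CaCO₃): 68,340 / 100.1 g/mol = 682.7 mol.
(a) Mass of CaCl₂: 682.7 × 111 = 75,780 g.

(b) Moles of Ca²⁺: 18,700 g ÷ 147 g/mol = 127.2 mol.
(b) As CaCO₃: 127.2 mol × 100.1 g/mol = 12,730 g.
(b) Rise: 12,730 g / 162,000 L × 1000 = 78.6 mg/L.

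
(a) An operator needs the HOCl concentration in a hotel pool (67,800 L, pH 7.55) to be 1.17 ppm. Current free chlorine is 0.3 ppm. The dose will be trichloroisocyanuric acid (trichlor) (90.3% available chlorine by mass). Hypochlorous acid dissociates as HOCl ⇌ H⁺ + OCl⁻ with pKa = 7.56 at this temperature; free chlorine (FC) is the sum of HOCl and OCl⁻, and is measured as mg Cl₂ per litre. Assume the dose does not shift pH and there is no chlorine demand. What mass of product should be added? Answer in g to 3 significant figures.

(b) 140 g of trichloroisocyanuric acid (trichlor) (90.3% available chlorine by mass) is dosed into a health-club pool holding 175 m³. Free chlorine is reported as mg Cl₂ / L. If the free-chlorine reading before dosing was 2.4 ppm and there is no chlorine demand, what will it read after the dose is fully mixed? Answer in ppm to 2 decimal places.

(a) 151 g; (b) 3.12 ppm

(a) [OCl⁻]/[HOCl] = 10^(pH − pKa) = 10^(7.55 − 7.56) = 0.9772; fraction as HOCl = 1/(1 + 0.9772) = 0.5058.
(a) Free chlorine required for 1.17 ppm HOCl: 1.17 / 0.5058 = 2.313 ppm.
(a) FC to add: 2.313 − 0.3 = 2.013 mg/L as Cl₂.
(a) Cl₂ equivalent: 2.013 mg/L × 67,800 L = 136.5 g.
(a) Product at 90.3% available Cl: 136.5 / 0.903 = 151.2 g.

(b) Volume: 175 m³ = 175,000 L.
(b) Available chlorine delivered: 140 g × 0.903 = 126.4 g as Cl₂.
(b) Concentration rise: 126.4 g / 175,000 L = 0.7224 mg/L = 0.72 ppm.
(b) Final FC: 2.4 + 0.72 = 3.12 ppm.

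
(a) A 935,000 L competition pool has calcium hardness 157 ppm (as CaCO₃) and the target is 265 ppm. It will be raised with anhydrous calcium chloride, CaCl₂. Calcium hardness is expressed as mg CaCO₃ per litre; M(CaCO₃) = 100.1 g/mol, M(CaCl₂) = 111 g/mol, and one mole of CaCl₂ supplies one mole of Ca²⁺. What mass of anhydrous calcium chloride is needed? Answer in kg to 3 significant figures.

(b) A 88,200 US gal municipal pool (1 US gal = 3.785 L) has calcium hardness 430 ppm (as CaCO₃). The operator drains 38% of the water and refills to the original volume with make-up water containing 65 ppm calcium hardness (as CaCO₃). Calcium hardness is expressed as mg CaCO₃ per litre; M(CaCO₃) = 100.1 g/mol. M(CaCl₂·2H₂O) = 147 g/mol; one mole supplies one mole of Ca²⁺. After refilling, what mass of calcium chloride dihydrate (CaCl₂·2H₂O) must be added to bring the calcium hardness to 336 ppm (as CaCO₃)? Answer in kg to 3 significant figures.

(a) 112 kg; (b) 21.9 kg

(a) Hardness to add: (265 − 157) = 108 mg/L as CaCO₃ × 935,000 L = 101,000 g as CaCO₃.
(a) Moles of Ca²⁺ (1 mol Ca²⁺ ≡ 1 mol CaCO₃): 101,000 / 100.1 g/mol = 1009 mol.
(a) Mass of CaCl₂: 1009 × 111 = 112,000 g.

(b) Volume: 88,200 US gal × 3.785 L/gal = 333,837 L.
(b) After draining 38% and refilling: 430 × 0.62 + 65 × 0.38 = 291.3 ppm.
(b) Deficit to target: 336 − 291.3 = 44.7 mg/L.
(b) As CaCO₃: 44.7 mg/L × 333,837 L = 14,920 g; ÷ 100.1 = 149.1 mol Ca²⁺.
(b) Mass: 149.1 × 147 = 21,910 g.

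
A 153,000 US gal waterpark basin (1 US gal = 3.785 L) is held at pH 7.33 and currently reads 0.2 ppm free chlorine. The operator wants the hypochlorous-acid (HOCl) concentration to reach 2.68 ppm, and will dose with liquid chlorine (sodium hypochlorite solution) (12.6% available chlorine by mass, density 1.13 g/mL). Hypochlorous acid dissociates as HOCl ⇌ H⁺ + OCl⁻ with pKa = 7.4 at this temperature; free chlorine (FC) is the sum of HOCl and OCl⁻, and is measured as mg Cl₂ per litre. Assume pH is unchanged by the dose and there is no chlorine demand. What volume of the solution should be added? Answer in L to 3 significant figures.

Volume: 153,000 US gal × 3.785 L/gal = 579,105 L.
[OCl⁻]/[HOCl] = 10^(pH − pKa) = 10^(7.33 − 7.4) = 0.8511; fraction as HOCl = 1/(1 + 0.8511) = 0.5402.
Free chlorine required for 2.68 ppm HOCl: 2.68 / 0.5402 = 4.961 ppm.
FC to add: 4.961 − 0.2 = 4.761 mg/L as Cl₂.
Cl₂ equivalent: 4.761 mg/L × 579,105 L = 2757 g.
Product at 12.6% available Cl: 2757 / 0.126 = 21,880 g.
Volume: 21,880 g ÷ 1.13 g/mL = 19,360 mL.

19.4 L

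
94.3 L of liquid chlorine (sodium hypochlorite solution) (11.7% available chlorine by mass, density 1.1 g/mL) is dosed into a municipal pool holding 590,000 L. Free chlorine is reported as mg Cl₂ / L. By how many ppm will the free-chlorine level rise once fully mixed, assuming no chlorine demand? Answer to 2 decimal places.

Mass of solution: 94.3 L × 1000 mL/L × 1.1 g/mL = 103,700 g.
Available chlorine delivered: 103,700 g × 0.117 = 12,140 g as Cl₂.
Concentration rise: 12,140 g / 590,000 L = 20.57 mg/L = 20.57 ppm.

20.57 ppm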